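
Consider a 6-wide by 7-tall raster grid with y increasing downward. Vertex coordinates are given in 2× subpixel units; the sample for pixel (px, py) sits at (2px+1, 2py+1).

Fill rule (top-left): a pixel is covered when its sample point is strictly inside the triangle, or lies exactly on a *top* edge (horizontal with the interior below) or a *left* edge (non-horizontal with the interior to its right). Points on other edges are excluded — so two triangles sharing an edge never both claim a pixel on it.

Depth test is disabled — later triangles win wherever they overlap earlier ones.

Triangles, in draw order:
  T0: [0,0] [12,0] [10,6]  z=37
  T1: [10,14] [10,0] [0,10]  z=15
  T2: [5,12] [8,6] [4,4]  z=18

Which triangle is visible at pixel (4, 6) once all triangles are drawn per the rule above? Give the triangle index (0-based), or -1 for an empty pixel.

T0:
  2·area = 72
  edge (0, 0)→(12, 0): d=(12,0) top-left  bias=+0
  edge (12, 0)→(10, 6): d=(-2,6) right/bottom  bias=-1
  edge (10, 6)→(0, 0): d=(-10,-6) top-left  bias=+0
    (1,0)@(3, 1): e=[12,52,8] → #
    (2,0)@(5, 1): e=[12,40,20] → #
    (3,0)@(7, 1): e=[12,28,32] → #
    (4,0)@(9, 1): e=[12,16,44] → #
    (5,0)@(11, 1): e=[12,4,56] → #
    (1,1)@(3, 3): e=[36,48,-12] → ·
    (2,1)@(5, 3): e=[36,36,0] → #  [on edge]
    (5,1)@(11, 3): e=[36,0,36] → ·  [on edge]
    (2,2)@(5, 5): e=[60,32,-20] → ·
    (3,2)@(7, 5): e=[60,20,-8] → ·
    (4,2)@(9, 5): e=[60,8,4] → #
    (5,2)@(11, 5): e=[60,-4,16] → ·
    (4,4)@(9, 9): e=[108,0,-36] → ·  [on edge]
  covered (9 px):
    · # # # # #
    · · # # # ·
    · · · · # ·
    · · · · · ·
    · · · · · ·
    · · · · · ·
    · · · · · ·
T1:
  2·area = 140  (B↔C swapped to make it positive)
  edge (10, 14)→(0, 10): d=(-10,-4) top-left  bias=+0
  edge (0, 10)→(10, 0): d=(10,-10) top-left  bias=+0
  edge (10, 0)→(10, 14): d=(0,14) right/bottom  bias=-1
    (4,0)@(9, 1): e=[126,0,14] → #  [on edge]
    (5,0)@(11, 1): e=[134,20,-14] → ·
    (3,1)@(7, 3): e=[98,0,42] → #  [on edge]
    (5,1)@(11, 3): e=[114,40,-14] → ·
    (2,2)@(5, 5): e=[70,0,70] → #  [on edge]
    (5,2)@(11, 5): e=[94,60,-14] → ·
    (1,3)@(3, 7): e=[42,0,98] → #  [on edge]
    (5,3)@(11, 7): e=[74,80,-14] → ·
    (0,4)@(1, 9): e=[14,0,126] → #  [on edge]
    (5,4)@(11, 9): e=[54,100,-14] → ·
    (0,5)@(1, 11): e=[-6,20,126] → ·
    (1,5)@(3, 11): e=[2,40,98] → #
  covered (20 px):
    · · · · # ·
    · · · # # ·
    · · # # # ·
    · # # # # ·
    # # # # # ·
    · # # # # ·
    · · · · # ·
T2:
  2·area = 30  (B↔C swapped to make it positive)
  edge (5, 12)→(4, 4): d=(-1,-8) top-left  bias=+0
  edge (4, 4)→(8, 6): d=(4,2) right/bottom  bias=-1
  edge (8, 6)→(5, 12): d=(-3,6) right/bottom  bias=-1
    (2,2)@(5, 5): e=[7,2,21] → #
    (3,2)@(7, 5): e=[23,-2,9] → ·
    (2,3)@(5, 7): e=[5,10,15] → #
    (3,3)@(7, 7): e=[21,6,3] → #
    (4,3)@(9, 7): e=[37,2,-9] → ·
    (2,4)@(5, 9): e=[3,18,9] → #
    (3,4)@(7, 9): e=[19,14,-3] → ·
    (2,5)@(5, 11): e=[1,26,3] → #
    (3,5)@(7, 11): e=[17,22,-9] → ·
    (2,6)@(5, 13): e=[-1,34,-3] → ·
  covered (5 px):
    · · · · · ·
    · · · · · ·
    · · # · · ·
    · · # # · ·
    · · # · · ·
    · · # · · ·
    · · · · · ·

Z-buffer (winner per pixel, '.' = empty):
  . 0 0 0 1 0
  . . 0 1 1 .
  . . 2 1 1 .
  . 1 2 2 1 .
  1 1 2 1 1 .
  . 1 2 1 1 .
  . . . . 1 .

Answer: 1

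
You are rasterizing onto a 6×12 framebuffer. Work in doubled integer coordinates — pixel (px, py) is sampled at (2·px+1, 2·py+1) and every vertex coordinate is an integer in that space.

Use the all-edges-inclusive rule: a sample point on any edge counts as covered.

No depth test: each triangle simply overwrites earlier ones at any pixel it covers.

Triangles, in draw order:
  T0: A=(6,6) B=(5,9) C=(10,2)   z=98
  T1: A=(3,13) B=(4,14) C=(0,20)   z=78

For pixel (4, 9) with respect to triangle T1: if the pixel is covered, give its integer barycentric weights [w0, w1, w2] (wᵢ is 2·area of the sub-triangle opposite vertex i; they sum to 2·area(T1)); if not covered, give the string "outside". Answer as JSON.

T0:
  2·area = 8  (B↔C swapped to make it positive)
  edge (6, 6)→(10, 2): d=(4,-4) inclusive
  edge (10, 2)→(5, 9): d=(-5,7) inclusive
  edge (5, 9)→(6, 6): d=(1,-3) inclusive
    (5,0)@(11, 1): e=[0,-2,10] → ·  [on edge]
    (3,1)@(7, 3): e=[-8,16,0] → ·  [on edge]
    (4,1)@(9, 3): e=[0,2,6] → █  [on edge]
    (5,1)@(11, 3): e=[8,-12,12] → ·
    (3,2)@(7, 5): e=[0,6,2] → █  [on edge]
    (4,2)@(9, 5): e=[8,-8,8] → ·
    (2,3)@(5, 7): e=[0,10,-2] → ·  [on edge]
    (3,3)@(7, 7): e=[8,-4,4] → ·
    (1,4)@(3, 9): e=[0,14,-6] → ·  [on edge]
    (2,4)@(5, 9): e=[8,0,0] → █  [on edge]
    (3,4)@(7, 9): e=[16,-14,6] → ·
    (0,5)@(1, 11): e=[0,18,-10] → ·  [on edge]
    (1,7)@(3, 15): e=[24,-16,0] → ·  [on edge]
    (0,10)@(1, 21): e=[40,-32,0] → ·  [on edge]
  covered (3 px):
    · · · · · ·
    · · · · █ ·
    · · · █ · ·
    · · · · · ·
    · · █ · · ·
    · · · · · ·
    · · · · · ·
    · · · · · ·
    · · · · · ·
    · · · · · ·
    · · · · · ·
    · · · · · ·
T1:
  2·area = 10
  edge (3, 13)→(4, 14): d=(1,1) inclusive
  edge (4, 14)→(0, 20): d=(-4,6) inclusive
  edge (0, 20)→(3, 13): d=(3,-7) inclusive
    (0,5)@(1, 11): e=[0,30,-20] → ·  [on edge]
    (1,6)@(3, 13): e=[0,10,0] → █  [on edge]
    (2,6)@(5, 13): e=[-2,-2,14] → ·
    (1,7)@(3, 15): e=[2,2,6] → █
    (2,7)@(5, 15): e=[0,-10,20] → ·  [on edge]
    (1,8)@(3, 17): e=[4,-6,12] → ·
    (3,8)@(7, 17): e=[0,-30,40] → ·  [on edge]
    (4,9)@(9, 19): e=[0,-50,60] → ·  [on edge]
    (5,10)@(11, 21): e=[0,-70,80] → ·  [on edge]
  covered (2 px):
    · · · · · ·
    · · · · · ·
    · · · · · ·
    · · · · · ·
    · · · · · ·
    · · · · · ·
    · █ · · · ·
    · █ · · · ·
    · · · · · ·
    · · · · · ·
    · · · · · ·
    · · · · · ·

Final: "outside"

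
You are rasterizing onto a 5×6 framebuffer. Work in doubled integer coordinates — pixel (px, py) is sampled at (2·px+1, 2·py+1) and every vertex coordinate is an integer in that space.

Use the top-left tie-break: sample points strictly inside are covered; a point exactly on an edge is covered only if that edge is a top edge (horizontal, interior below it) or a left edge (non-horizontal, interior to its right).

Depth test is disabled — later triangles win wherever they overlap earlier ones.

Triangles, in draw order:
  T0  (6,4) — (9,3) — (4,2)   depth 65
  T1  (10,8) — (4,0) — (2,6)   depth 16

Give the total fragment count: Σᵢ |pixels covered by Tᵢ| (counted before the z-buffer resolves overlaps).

T0:
  2·area = 8  (B↔C swapped to make it positive)
  edge (6, 4)→(4, 2): d=(-2,-2) top-left  bias=+0
  edge (4, 2)→(9, 3): d=(5,1) right/bottom  bias=-1
  edge (9, 3)→(6, 4): d=(-3,1) right/bottom  bias=-1
    (1,0)@(3, 1): e=[0,-4,12] → ·  [on edge]
    (2,1)@(5, 3): e=[0,4,4] → #  [on edge]
    (3,1)@(7, 3): e=[4,2,2] → #
    (4,1)@(9, 3): e=[8,0,0] → ·  [on edge]
    (1,2)@(3, 5): e=[-8,16,0] → ·  [on edge]
    (2,2)@(5, 5): e=[-4,14,-2] → ·
    (3,2)@(7, 5): e=[0,12,-4] → ·  [on edge]
    (4,3)@(9, 7): e=[0,20,-12] → ·  [on edge]
  covered (2 px):
    · · · · ·
    · · # # ·
    · · · · ·
    · · · · ·
    · · · · ·
    · · · · ·
T1:
  2·area = 52  (B↔C swapped to make it positive)
  edge (10, 8)→(2, 6): d=(-8,-2) top-left  bias=+0
  edge (2, 6)→(4, 0): d=(2,-6) top-left  bias=+0
  edge (4, 0)→(10, 8): d=(6,8) right/bottom  bias=-1
    (1,1)@(3, 3): e=[26,0,26] → #  [on edge]
    (2,1)@(5, 3): e=[30,12,10] → #
    (3,1)@(7, 3): e=[34,24,-6] → ·
    (1,2)@(3, 5): e=[10,4,38] → #
    (3,2)@(7, 5): e=[18,28,6] → #
    (4,2)@(9, 5): e=[22,40,-10] → ·
    (1,3)@(3, 7): e=[-6,8,50] → ·
    (2,3)@(5, 7): e=[-2,20,34] → ·
    (3,3)@(7, 7): e=[2,32,18] → #
    (4,3)@(9, 7): e=[6,44,2] → #
    (0,4)@(1, 9): e=[-26,0,78] → ·  [on edge]
    (3,4)@(7, 9): e=[-14,36,30] → ·
  covered (7 px):
    · · · · ·
    · # # · ·
    · # # # ·
    · · · # #
    · · · · ·
    · · · · ·

Answer: 9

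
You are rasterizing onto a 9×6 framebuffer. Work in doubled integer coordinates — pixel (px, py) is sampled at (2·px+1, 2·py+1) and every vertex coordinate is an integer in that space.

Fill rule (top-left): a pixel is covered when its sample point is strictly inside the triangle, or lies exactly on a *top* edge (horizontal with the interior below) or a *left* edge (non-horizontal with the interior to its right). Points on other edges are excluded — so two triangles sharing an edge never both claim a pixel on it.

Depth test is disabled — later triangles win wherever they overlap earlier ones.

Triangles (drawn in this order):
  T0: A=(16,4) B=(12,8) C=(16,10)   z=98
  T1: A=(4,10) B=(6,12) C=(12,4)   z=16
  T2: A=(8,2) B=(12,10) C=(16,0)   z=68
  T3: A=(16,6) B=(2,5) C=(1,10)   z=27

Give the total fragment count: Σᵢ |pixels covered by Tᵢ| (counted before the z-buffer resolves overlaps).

T0:
  2·area = 24  (B↔C swapped to make it positive)
  edge (16, 4)→(16, 10): d=(0,6) right/bottom  bias=-1
  edge (16, 10)→(12, 8): d=(-4,-2) top-left  bias=+0
  edge (12, 8)→(16, 4): d=(4,-4) top-left  bias=+0
    (8,1)@(17, 3): e=[-6,30,0] → .  [on edge]
    (7,2)@(15, 5): e=[6,18,0] → X  [on edge]
    (8,2)@(17, 5): e=[-6,22,8] → .
    (6,3)@(13, 7): e=[18,6,0] → X  [on edge]
    (8,3)@(17, 7): e=[-6,14,16] → .
    (5,4)@(11, 9): e=[30,-6,0] → .  [on edge]
    (6,4)@(13, 9): e=[18,-2,8] → .
    (7,4)@(15, 9): e=[6,2,16] → X
    (8,4)@(17, 9): e=[-6,6,24] → .
    (4,5)@(9, 11): e=[42,-18,0] → .  [on edge]
    (7,5)@(15, 11): e=[6,-6,24] → .
  covered (4 px):
    . . . . . . . . .
    . . . . . . . . .
    . . . . . . . X .
    . . . . . . X X .
    . . . . . . . X .
    . . . . . . . . .
T1:
  2·area = 28  (B↔C swapped to make it positive)
  edge (4, 10)→(12, 4): d=(8,-6) top-left  bias=+0
  edge (12, 4)→(6, 12): d=(-6,8) right/bottom  bias=-1
  edge (6, 12)→(4, 10): d=(-2,-2) top-left  bias=+0
    (5,2)@(11, 5): e=[2,2,24] → X
    (6,2)@(13, 5): e=[14,-14,28] → .
    (0,3)@(1, 7): e=[-42,70,0] → .  [on edge]
    (4,3)@(9, 7): e=[6,6,16] → X
    (5,3)@(11, 7): e=[18,-10,20] → .
    (1,4)@(3, 9): e=[-14,42,0] → .  [on edge]
    (3,4)@(7, 9): e=[10,10,8] → X
    (4,4)@(9, 9): e=[22,-6,12] → .
    (2,5)@(5, 11): e=[14,14,0] → X  [on edge]
    (3,5)@(7, 11): e=[26,-2,4] → .
  covered (4 px):
    . . . . . . . . .
    . . . . . . . . .
    . . . . . X . . .
    . . . . X . . . .
    . . . X . . . . .
    . . X . . . . . .
T2:
  2·area = 72  (B↔C swapped to make it positive)
  edge (8, 2)→(16, 0): d=(8,-2) top-left  bias=+0
  edge (16, 0)→(12, 10): d=(-4,10) right/bottom  bias=-1
  edge (12, 10)→(8, 2): d=(-4,-8) top-left  bias=+0
    (6,0)@(13, 1): e=[2,26,44] → X
    (7,0)@(15, 1): e=[6,6,60] → X
    (8,0)@(17, 1): e=[10,-14,76] → .
    (4,1)@(9, 3): e=[10,58,4] → X
    (5,1)@(11, 3): e=[14,38,20] → X
    (7,1)@(15, 3): e=[22,-2,52] → .
    (4,2)@(9, 5): e=[26,50,-4] → .
    (5,2)@(11, 5): e=[30,30,12] → X
    (7,2)@(15, 5): e=[38,-10,44] → .
    (5,3)@(11, 7): e=[46,22,4] → X
    (7,3)@(15, 7): e=[54,-18,36] → .
    (5,4)@(11, 9): e=[62,14,-4] → .
  covered (9 px):
    . . . . . . X X .
    . . . . X X X . .
    . . . . . X X . .
    . . . . . X X . .
    . . . . . . . . .
    . . . . . . . . .
T3:
  2·area = 71  (B↔C swapped to make it positive)
  edge (16, 6)→(1, 10): d=(-15,4) right/bottom  bias=-1
  edge (1, 10)→(2, 5): d=(1,-5) top-left  bias=+0
  edge (2, 5)→(16, 6): d=(14,1) right/bottom  bias=-1
    (1,3)@(3, 7): e=[37,7,27] → X
    (2,3)@(5, 7): e=[29,17,25] → X
    (3,3)@(7, 7): e=[21,27,23] → X
    (4,3)@(9, 7): e=[13,37,21] → X
    (5,3)@(11, 7): e=[5,47,19] → X
    (6,3)@(13, 7): e=[-3,57,17] → .
    (1,4)@(3, 9): e=[7,9,55] → X
    (2,4)@(5, 9): e=[-1,19,53] → .
    (3,4)@(7, 9): e=[-9,29,51] → .
    (4,4)@(9, 9): e=[-17,39,49] → .
    (5,4)@(11, 9): e=[-25,49,47] → .
    (1,5)@(3, 11): e=[-23,11,83] → .
  covered (6 px):
    . . . . . . . . .
    . . . . . . . . .
    . . . . . . . . .
    . X X X X X . . .
    . X . . . . . . .
    . . . . . . . . .

Result: 23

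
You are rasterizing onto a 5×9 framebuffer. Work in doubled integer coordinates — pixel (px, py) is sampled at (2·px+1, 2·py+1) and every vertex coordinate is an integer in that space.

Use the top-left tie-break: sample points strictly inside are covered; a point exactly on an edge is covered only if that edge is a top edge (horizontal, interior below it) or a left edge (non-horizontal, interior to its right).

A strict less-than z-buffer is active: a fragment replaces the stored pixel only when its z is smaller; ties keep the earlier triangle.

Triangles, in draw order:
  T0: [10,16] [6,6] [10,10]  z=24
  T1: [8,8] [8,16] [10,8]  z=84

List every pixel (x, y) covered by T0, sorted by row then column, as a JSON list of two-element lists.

T0:
  2·area = 24
  edge (10, 16)→(6, 6): d=(-4,-10) top-left  bias=+0
  edge (6, 6)→(10, 10): d=(4,4) right/bottom  bias=-1
  edge (10, 10)→(10, 16): d=(0,6) right/bottom  bias=-1
    (0,0)@(1, 1): e=[-30,0,54] → .  [on edge]
    (1,1)@(3, 3): e=[-18,0,42] → .  [on edge]
    (2,2)@(5, 5): e=[-6,0,30] → .  [on edge]
    (3,3)@(7, 7): e=[6,0,18] → .  [on edge]
    (4,4)@(9, 9): e=[18,0,6] → .  [on edge]
    (4,5)@(9, 11): e=[10,8,6] → X
    (4,6)@(9, 13): e=[2,16,6] → X
    (4,7)@(9, 15): e=[-6,24,6] → .
  covered (2 px):
    . . . . .
    . . . . .
    . . . . .
    . . . . .
    . . . . .
    . . . . X
    . . . . X
    . . . . .
    . . . . .
T1:
  2·area = 16  (B↔C swapped to make it positive)
  edge (8, 8)→(10, 8): d=(2,0) top-left  bias=+0
  edge (10, 8)→(8, 16): d=(-2,8) right/bottom  bias=-1
  edge (8, 16)→(8, 8): d=(0,-8) top-left  bias=+0
    (4,4)@(9, 9): e=[2,6,8] → X
    (4,5)@(9, 11): e=[6,2,8] → X
    (4,6)@(9, 13): e=[10,-2,8] → .
  covered (2 px):
    . . . . .
    . . . . .
    . . . . .
    . . . . .
    . . . . X
    . . . . X
    . . . . .
    . . . . .
    . . . . .

Result: [[4,5],[4,6]]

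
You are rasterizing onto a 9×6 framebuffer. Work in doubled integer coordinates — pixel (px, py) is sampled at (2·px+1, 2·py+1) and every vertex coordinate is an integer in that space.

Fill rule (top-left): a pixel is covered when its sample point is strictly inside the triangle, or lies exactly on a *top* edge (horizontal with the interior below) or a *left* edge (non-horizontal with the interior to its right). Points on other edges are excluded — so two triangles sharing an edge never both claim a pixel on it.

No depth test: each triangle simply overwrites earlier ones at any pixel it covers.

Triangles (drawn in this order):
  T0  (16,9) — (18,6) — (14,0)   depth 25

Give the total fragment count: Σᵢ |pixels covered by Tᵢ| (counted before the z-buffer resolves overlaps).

T0:
  2·area = 24  (B↔C swapped to make it positive)
  edge (16, 9)→(14, 0): d=(-2,-9) top-left  bias=+0
  edge (14, 0)→(18, 6): d=(4,6) right/bottom  bias=-1
  edge (18, 6)→(16, 9): d=(-2,3) right/bottom  bias=-1
    (7,1)@(15, 3): e=[3,6,15] → X
    (8,1)@(17, 3): e=[21,-6,9] → .
    (7,2)@(15, 5): e=[-1,14,11] → .
    (8,2)@(17, 5): e=[17,2,5] → X
    (8,3)@(17, 7): e=[13,10,1] → X
    (8,4)@(17, 9): e=[9,18,-3] → .
  covered (3 px):
    . . . . . . . . .
    . . . . . . . X .
    . . . . . . . . X
    . . . . . . . . X
    . . . . . . . . .
    . . . . . . . . .

Answer: 3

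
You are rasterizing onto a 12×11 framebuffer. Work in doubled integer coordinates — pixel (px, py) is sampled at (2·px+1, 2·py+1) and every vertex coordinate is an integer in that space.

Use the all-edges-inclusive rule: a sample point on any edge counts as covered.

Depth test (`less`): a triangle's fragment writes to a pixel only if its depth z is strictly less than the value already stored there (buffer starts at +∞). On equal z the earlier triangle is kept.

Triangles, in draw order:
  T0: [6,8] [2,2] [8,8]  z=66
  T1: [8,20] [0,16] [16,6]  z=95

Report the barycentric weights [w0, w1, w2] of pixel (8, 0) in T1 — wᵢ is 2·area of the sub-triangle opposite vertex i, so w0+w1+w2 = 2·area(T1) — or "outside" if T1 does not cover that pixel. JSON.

T0:
  2·area = 12
  edge (6, 8)→(2, 2): d=(-4,-6) inclusive
  edge (2, 2)→(8, 8): d=(6,6) inclusive
  edge (8, 8)→(6, 8): d=(-2,0) inclusive
    (0,0)@(1, 1): e=[-2,0,14] → .  [on edge]
    (1,1)@(3, 3): e=[2,0,10] → X  [on edge]
    (2,1)@(5, 3): e=[14,-12,10] → .
    (1,2)@(3, 5): e=[-6,12,6] → .
    (2,2)@(5, 5): e=[6,0,6] → X  [on edge]
    (3,2)@(7, 5): e=[18,-12,6] → .
    (2,3)@(5, 7): e=[-2,12,2] → .
    (3,3)@(7, 7): e=[10,0,2] → X  [on edge]
    (4,3)@(9, 7): e=[22,-12,2] → .
    (3,4)@(7, 9): e=[2,12,-2] → .
    (4,4)@(9, 9): e=[14,0,-2] → .  [on edge]
    (5,5)@(11, 11): e=[18,0,-6] → .  [on edge]
    (6,6)@(13, 13): e=[22,0,-10] → .  [on edge]
    (7,7)@(15, 15): e=[26,0,-14] → .  [on edge]
    (8,8)@(17, 17): e=[30,0,-18] → .  [on edge]
    (9,9)@(19, 19): e=[34,0,-22] → .  [on edge]
    (10,10)@(21, 21): e=[38,0,-26] → .  [on edge]
  covered (3 px):
    . . . . . . . . . . . .
    . X . . . . . . . . . .
    . . X . . . . . . . . .
    . . . X . . . . . . . .
    . . . . . . . . . . . .
    . . . . . . . . . . . .
    . . . . . . . . . . . .
    . . . . . . . . . . . .
    . . . . . . . . . . . .
    . . . . . . . . . . . .
    . . . . . . . . . . . .
T1:
  2·area = 144
  edge (8, 20)→(0, 16): d=(-8,-4) inclusive
  edge (0, 16)→(16, 6): d=(16,-10) inclusive
  edge (16, 6)→(8, 20): d=(-8,14) inclusive
    (7,3)@(15, 7): e=[132,6,6] → X
    (8,3)@(17, 7): e=[140,26,-22] → .
    (6,4)@(13, 9): e=[108,18,18] → X
    (7,4)@(15, 9): e=[116,38,-10] → .
    (4,5)@(9, 11): e=[76,10,58] → X
    (5,5)@(11, 11): e=[84,30,30] → X
    (7,5)@(15, 11): e=[100,70,-26] → .
    (2,6)@(5, 13): e=[44,2,98] → X
    (3,6)@(7, 13): e=[52,22,70] → X
    (6,6)@(13, 13): e=[76,82,-14] → .
    (1,7)@(3, 15): e=[20,14,110] → X
    (5,7)@(11, 15): e=[52,94,-2] → .
  covered (18 px):
    . . . . . . . . . . . .
    . . . . . . . . . . . .
    . . . . . . . . . . . .
    . . . . . . . X . . . .
    . . . . . . X . . . . .
    . . . . X X X . . . . .
    . . X X X X . . . . . .
    . X X X X . . . . . . .
    . X X X X . . . . . . .
    . . . X . . . . . . . .
    . . . . . . . . . . . .

Result: "outside"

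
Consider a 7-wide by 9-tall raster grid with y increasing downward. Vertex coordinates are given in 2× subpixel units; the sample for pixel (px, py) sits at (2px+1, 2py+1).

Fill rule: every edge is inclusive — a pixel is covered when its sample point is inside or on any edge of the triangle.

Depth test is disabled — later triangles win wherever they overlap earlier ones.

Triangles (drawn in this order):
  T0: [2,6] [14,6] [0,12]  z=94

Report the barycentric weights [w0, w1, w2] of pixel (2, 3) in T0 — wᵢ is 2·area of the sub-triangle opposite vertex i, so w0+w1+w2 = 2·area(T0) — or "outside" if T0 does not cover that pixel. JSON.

T0:
  2·area = 72
  edge (2, 6)→(14, 6): d=(12,0) inclusive
  edge (14, 6)→(0, 12): d=(-14,6) inclusive
  edge (0, 12)→(2, 6): d=(2,-6) inclusive
    (1,1)@(3, 3): e=[-36,108,0] → ·  [on edge]
    (1,3)@(3, 7): e=[12,52,8] → #
    (2,3)@(5, 7): e=[12,40,20] → #
    (3,3)@(7, 7): e=[12,28,32] → #
    (4,3)@(9, 7): e=[12,16,44] → #
    (5,3)@(11, 7): e=[12,4,56] → #
    (6,3)@(13, 7): e=[12,-8,68] → ·
    (0,4)@(1, 9): e=[36,36,0] → #  [on edge]
    (3,4)@(7, 9): e=[36,0,36] → #  [on edge]
    (4,4)@(9, 9): e=[36,-12,48] → ·
    (5,4)@(11, 9): e=[36,-24,60] → ·
    (0,5)@(1, 11): e=[60,8,4] → #
  covered (10 px):
    · · · · · · ·
    · · · · · · ·
    · · · · · · ·
    · # # # # # ·
    # # # # · · ·
    # · · · · · ·
    · · · · · · ·
    · · · · · · ·
    · · · · · · ·

Result: [40,20,12]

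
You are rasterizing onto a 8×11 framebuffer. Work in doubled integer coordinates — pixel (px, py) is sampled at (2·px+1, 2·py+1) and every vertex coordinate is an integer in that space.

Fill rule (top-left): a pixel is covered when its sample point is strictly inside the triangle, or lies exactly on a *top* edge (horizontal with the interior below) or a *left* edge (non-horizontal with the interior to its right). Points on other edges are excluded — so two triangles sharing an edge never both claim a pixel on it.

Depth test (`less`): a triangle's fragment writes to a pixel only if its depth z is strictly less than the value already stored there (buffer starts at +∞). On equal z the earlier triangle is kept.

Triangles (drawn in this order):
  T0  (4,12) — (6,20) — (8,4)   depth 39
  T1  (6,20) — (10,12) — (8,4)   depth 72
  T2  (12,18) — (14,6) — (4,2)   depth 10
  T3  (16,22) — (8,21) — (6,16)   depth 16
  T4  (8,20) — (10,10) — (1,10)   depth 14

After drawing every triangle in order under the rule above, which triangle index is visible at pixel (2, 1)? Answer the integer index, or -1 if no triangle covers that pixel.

T0:
  2·area = 48  (B↔C swapped to make it positive)
  edge (4, 12)→(8, 4): d=(4,-8) top-left  bias=+0
  edge (8, 4)→(6, 20): d=(-2,16) right/bottom  bias=-1
  edge (6, 20)→(4, 12): d=(-2,-8) top-left  bias=+0
    (3,3)@(7, 7): e=[4,10,34] → █
    (4,3)@(9, 7): e=[20,-22,50] → ·
    (3,4)@(7, 9): e=[12,6,30] → █
    (4,4)@(9, 9): e=[28,-26,46] → ·
    (2,5)@(5, 11): e=[4,34,10] → █
    (4,5)@(9, 11): e=[36,-30,42] → ·
    (2,6)@(5, 13): e=[12,30,6] → █
    (3,6)@(7, 13): e=[28,-2,22] → ·
    (2,7)@(5, 15): e=[20,26,2] → █
    (3,7)@(7, 15): e=[36,-6,18] → ·
    (2,8)@(5, 17): e=[28,22,-2] → ·
  covered (6 px):
    · · · · · · · ·
    · · · · · · · ·
    · · · · · · · ·
    · · · █ · · · ·
    · · · █ · · · ·
    · · █ █ · · · ·
    · · █ · · · · ·
    · · █ · · · · ·
    · · · · · · · ·
    · · · · · · · ·
    · · · · · · · ·
T1:
  2·area = 48  (B↔C swapped to make it positive)
  edge (6, 20)→(8, 4): d=(2,-16) top-left  bias=+0
  edge (8, 4)→(10, 12): d=(2,8) right/bottom  bias=-1
  edge (10, 12)→(6, 20): d=(-4,8) right/bottom  bias=-1
    (4,4)@(9, 9): e=[26,2,20] → █
    (5,4)@(11, 9): e=[58,-14,4] → ·
    (4,5)@(9, 11): e=[30,6,12] → █
    (5,5)@(11, 11): e=[62,-10,-4] → ·
    (3,6)@(7, 13): e=[2,26,20] → █
    (5,6)@(11, 13): e=[66,-6,-12] → ·
    (3,7)@(7, 15): e=[6,30,12] → █
    (4,7)@(9, 15): e=[38,14,-4] → ·
    (3,8)@(7, 17): e=[10,34,4] → █
    (4,8)@(9, 17): e=[42,18,-12] → ·
    (3,9)@(7, 19): e=[14,38,-4] → ·
  covered (6 px):
    · · · · · · · ·
    · · · · · · · ·
    · · · · · · · ·
    · · · · · · · ·
    · · · · █ · · ·
    · · · · █ · · ·
    · · · █ █ · · ·
    · · · █ · · · ·
    · · · █ · · · ·
    · · · · · · · ·
    · · · · · · · ·
T2:
  2·area = 128  (B↔C swapped to make it positive)
  edge (12, 18)→(4, 2): d=(-8,-16) top-left  bias=+0
  edge (4, 2)→(14, 6): d=(10,4) right/bottom  bias=-1
  edge (14, 6)→(12, 18): d=(-2,12) right/bottom  bias=-1
    (2,1)@(5, 3): e=[8,6,114] → █
    (3,1)@(7, 3): e=[40,-2,90] → ·
    (2,2)@(5, 5): e=[-8,26,110] → ·
    (3,2)@(7, 5): e=[24,18,86] → █
    (4,2)@(9, 5): e=[56,10,62] → █
    (5,2)@(11, 5): e=[88,2,38] → █
    (6,2)@(13, 5): e=[120,-6,14] → ·
    (3,3)@(7, 7): e=[8,38,82] → █
    (6,3)@(13, 7): e=[104,14,10] → █
    (7,3)@(15, 7): e=[136,6,-14] → ·
    (3,4)@(7, 9): e=[-8,58,78] → ·
    (4,4)@(9, 9): e=[24,50,54] → █
  covered (16 px):
    · · · · · · · ·
    · · █ · · · · ·
    · · · █ █ █ · ·
    · · · █ █ █ █ ·
    · · · · █ █ █ ·
    · · · · █ █ █ ·
    · · · · · █ · ·
    · · · · · █ · ·
    · · · · · · · ·
    · · · · · · · ·
    · · · · · · · ·
T3:
  2·area = 38
  edge (16, 22)→(8, 21): d=(-8,-1) top-left  bias=+0
  edge (8, 21)→(6, 16): d=(-2,-5) top-left  bias=+0
  edge (6, 16)→(16, 22): d=(10,6) right/bottom  bias=-1
    (0,6)@(1, 13): e=[57,-19,0] → ·  [on edge]
    (3,8)@(7, 17): e=[31,3,4] → █
    (4,8)@(9, 17): e=[33,13,-8] → ·
    (3,9)@(7, 19): e=[15,-1,24] → ·
    (4,9)@(9, 19): e=[17,9,12] → █
    (5,9)@(11, 19): e=[19,19,0] → ·  [on edge]
    (4,10)@(9, 21): e=[1,5,32] → █
    (5,10)@(11, 21): e=[3,15,20] → █
    (6,10)@(13, 21): e=[5,25,8] → █
    (7,10)@(15, 21): e=[7,35,-4] → ·
  covered (5 px):
    · · · · · · · ·
    · · · · · · · ·
    · · · · · · · ·
    · · · · · · · ·
    · · · · · · · ·
    · · · · · · · ·
    · · · · · · · ·
    · · · · · · · ·
    · · · █ · · · ·
    · · · · █ · · ·
    · · · · █ █ █ ·
T4:
  2·area = 90  (B↔C swapped to make it positive)
  edge (8, 20)→(1, 10): d=(-7,-10) top-left  bias=+0
  edge (1, 10)→(10, 10): d=(9,0) top-left  bias=+0
  edge (10, 10)→(8, 20): d=(-2,10) right/bottom  bias=-1
    (5,2)@(11, 5): e=[135,-45,0] → ·  [on edge]
    (1,5)@(3, 11): e=[13,9,68] → █
    (2,5)@(5, 11): e=[33,9,48] → █
    (3,5)@(7, 11): e=[53,9,28] → █
    (4,5)@(9, 11): e=[73,9,8] → █
    (5,5)@(11, 11): e=[93,9,-12] → ·
    (1,6)@(3, 13): e=[-1,27,64] → ·
    (2,6)@(5, 13): e=[19,27,44] → █
    (5,6)@(11, 13): e=[79,27,-16] → ·
    (2,7)@(5, 15): e=[5,45,40] → █
    (4,7)@(9, 15): e=[45,45,0] → ·  [on edge]
    (2,8)@(5, 17): e=[-9,63,36] → ·
  covered (10 px):
    · · · · · · · ·
    · · · · · · · ·
    · · · · · · · ·
    · · · · · · · ·
    · · · · · · · ·
    · █ █ █ █ · · ·
    · · █ █ █ · · ·
    · · █ █ · · · ·
    · · · █ · · · ·
    · · · · · · · ·
    · · · · · · · ·

Z-buffer (winner per pixel, '.' = empty):
  . . . . . . . .
  . . 2 . . . . .
  . . . 2 2 2 . .
  . . . 2 2 2 2 .
  . . . 0 2 2 2 .
  . 4 4 4 2 2 2 .
  . . 4 4 4 2 . .
  . . 4 4 . 2 . .
  . . . 4 . . . .
  . . . . 3 . . .
  . . . . 3 3 3 .

Final: 2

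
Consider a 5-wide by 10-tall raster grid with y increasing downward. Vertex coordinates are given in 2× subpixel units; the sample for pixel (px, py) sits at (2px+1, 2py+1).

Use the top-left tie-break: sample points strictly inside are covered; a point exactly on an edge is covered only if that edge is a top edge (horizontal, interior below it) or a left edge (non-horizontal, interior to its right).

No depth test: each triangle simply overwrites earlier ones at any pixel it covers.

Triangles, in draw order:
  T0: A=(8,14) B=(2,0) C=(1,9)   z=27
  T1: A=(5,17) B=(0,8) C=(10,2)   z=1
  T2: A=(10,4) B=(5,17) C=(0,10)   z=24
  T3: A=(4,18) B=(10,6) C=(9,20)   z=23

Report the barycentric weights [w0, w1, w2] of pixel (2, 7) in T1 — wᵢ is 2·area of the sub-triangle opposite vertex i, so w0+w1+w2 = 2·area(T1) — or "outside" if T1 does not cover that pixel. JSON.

T0:
  2·area = 68  (B↔C swapped to make it positive)
  edge (8, 14)→(1, 9): d=(-7,-5) top-left  bias=+0
  edge (1, 9)→(2, 0): d=(1,-9) top-left  bias=+0
  edge (2, 0)→(8, 14): d=(6,14) right/bottom  bias=-1
    (1,1)@(3, 3): e=[52,12,4] → X
    (2,1)@(5, 3): e=[62,30,-24] → .
    (1,2)@(3, 5): e=[38,14,16] → X
    (2,2)@(5, 5): e=[48,32,-12] → .
    (1,3)@(3, 7): e=[24,16,28] → X
    (2,3)@(5, 7): e=[34,34,0] → .  [on edge]
    (0,4)@(1, 9): e=[0,0,68] → X  [on edge]
    (2,4)@(5, 9): e=[20,36,12] → X
    (3,4)@(7, 9): e=[30,54,-16] → .
    (0,5)@(1, 11): e=[-14,2,80] → .
    (1,5)@(3, 11): e=[-4,20,52] → .
    (2,5)@(5, 11): e=[6,38,24] → X
  covered (8 px):
    . . . . .
    . X . . .
    . X . . .
    . X . . .
    X X X . .
    . . X . .
    . . . X .
    . . . . .
    . . . . .
    . . . . .
T1:
  2·area = 120
  edge (5, 17)→(0, 8): d=(-5,-9) top-left  bias=+0
  edge (0, 8)→(10, 2): d=(10,-6) top-left  bias=+0
  edge (10, 2)→(5, 17): d=(-5,15) right/bottom  bias=-1
    (4,1)@(9, 3): e=[106,4,10] → X
    (2,2)@(5, 5): e=[60,0,60] → X  [on edge]
    (3,2)@(7, 5): e=[78,12,30] → X
    (4,2)@(9, 5): e=[96,24,0] → .  [on edge]
    (1,3)@(3, 7): e=[32,8,80] → X
    (4,3)@(9, 7): e=[86,44,-10] → .
    (0,4)@(1, 9): e=[4,16,100] → X
    (4,4)@(9, 9): e=[76,64,-20] → .
    (0,5)@(1, 11): e=[-6,36,90] → .
    (1,5)@(3, 11): e=[12,48,60] → X
    (3,5)@(7, 11): e=[48,72,0] → .  [on edge]
    (1,6)@(3, 13): e=[2,68,50] → X
    (2,8)@(5, 17): e=[0,120,0] → .  [on edge]
  covered (15 px):
    . . . . .
    . . . . X
    . . X X .
    . X X X .
    X X X X .
    . X X . .
    . X X . .
    . . X . .
    . . . . .
    . . . . .
T2:
  2·area = 100
  edge (10, 4)→(5, 17): d=(-5,13) right/bottom  bias=-1
  edge (5, 17)→(0, 10): d=(-5,-7) top-left  bias=+0
  edge (0, 10)→(10, 4): d=(10,-6) top-left  bias=+0
    (4,2)@(9, 5): e=[8,88,4] → X
    (2,3)@(5, 7): e=[50,50,0] → X  [on edge]
    (3,3)@(7, 7): e=[24,64,12] → X
    (4,3)@(9, 7): e=[-2,78,24] → .
    (1,4)@(3, 9): e=[66,26,8] → X
    (4,4)@(9, 9): e=[-12,68,44] → .
    (0,5)@(1, 11): e=[82,2,16] → X
    (4,5)@(9, 11): e=[-22,58,64] → .
    (0,6)@(1, 13): e=[72,-8,36] → .
    (1,6)@(3, 13): e=[46,6,48] → X
    (3,6)@(7, 13): e=[-6,34,72] → .
    (1,7)@(3, 15): e=[36,-4,68] → .
    (2,8)@(5, 17): e=[0,0,100] → .  [on edge]
  covered (13 px):
    . . . . .
    . . . . .
    . . . . X
    . . X X .
    . X X X .
    X X X X .
    . X X . .
    . . X . .
    . . . . .
    . . . . .
T3:
  2·area = 72
  edge (4, 18)→(10, 6): d=(6,-12) top-left  bias=+0
  edge (10, 6)→(9, 20): d=(-1,14) right/bottom  bias=-1
  edge (9, 20)→(4, 18): d=(-5,-2) top-left  bias=+0
    (4,4)@(9, 9): e=[6,11,55] → X
    (4,5)@(9, 11): e=[18,9,45] → X
    (3,6)@(7, 13): e=[6,35,31] → X
    (3,7)@(7, 15): e=[18,33,21] → X
    (2,8)@(5, 17): e=[6,59,7] → X
    (2,9)@(5, 19): e=[18,57,-3] → .
    (3,9)@(7, 19): e=[42,29,1] → X
  covered (11 px):
    . . . . .
    . . . . .
    . . . . .
    . . . . .
    . . . . X
    . . . . X
    . . . X X
    . . . X X
    . . X X X
    . . . X X

Result: [100,10,10]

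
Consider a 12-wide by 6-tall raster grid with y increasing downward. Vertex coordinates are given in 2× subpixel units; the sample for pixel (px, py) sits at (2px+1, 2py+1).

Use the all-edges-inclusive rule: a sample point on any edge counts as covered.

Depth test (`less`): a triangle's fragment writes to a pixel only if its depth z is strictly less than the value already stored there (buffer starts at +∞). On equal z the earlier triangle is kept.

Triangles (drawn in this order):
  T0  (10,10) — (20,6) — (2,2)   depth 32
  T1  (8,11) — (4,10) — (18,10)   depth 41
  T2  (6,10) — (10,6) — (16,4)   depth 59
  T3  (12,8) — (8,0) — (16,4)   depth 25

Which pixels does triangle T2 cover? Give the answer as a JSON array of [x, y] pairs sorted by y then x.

T0:
  2·area = 112  (B↔C swapped to make it positive)
  edge (10, 10)→(2, 2): d=(-8,-8) inclusive
  edge (2, 2)→(20, 6): d=(18,4) inclusive
  edge (20, 6)→(10, 10): d=(-10,4) inclusive
    (0,0)@(1, 1): e=[0,-14,126] → .  [on edge]
    (1,1)@(3, 3): e=[0,14,98] → X  [on edge]
    (2,1)@(5, 3): e=[16,6,90] → X
    (3,1)@(7, 3): e=[32,-2,82] → .
    (1,2)@(3, 5): e=[-16,50,78] → .
    (2,2)@(5, 5): e=[0,42,70] → X  [on edge]
    (3,2)@(7, 5): e=[16,34,62] → X
    (4,2)@(9, 5): e=[32,26,54] → X
    (5,2)@(11, 5): e=[48,18,46] → X
    (6,2)@(13, 5): e=[64,10,38] → X
    (7,2)@(15, 5): e=[80,2,30] → X
    (8,2)@(17, 5): e=[96,-6,22] → .
    (3,3)@(7, 7): e=[0,70,42] → X  [on edge]
    (4,4)@(9, 9): e=[0,98,14] → X  [on edge]
    (5,5)@(11, 11): e=[0,126,-14] → .  [on edge]
  covered (16 px):
    . . . . . . . . . . . .
    . X X . . . . . . . . .
    . . X X X X X X . . . .
    . . . X X X X X X . . .
    . . . . X X . . . . . .
    . . . . . . . . . . . .
T1:
  2·area = 14
  edge (8, 11)→(4, 10): d=(-4,-1) inclusive
  edge (4, 10)→(18, 10): d=(14,0) inclusive
  edge (18, 10)→(8, 11): d=(-10,1) inclusive
  covered (0 px):
    . . . . . . . . . . . .
    . . . . . . . . . . . .
    . . . . . . . . . . . .
    . . . . . . . . . . . .
    . . . . . . . . . . . .
    . . . . . . . . . . . .
T2:
  2·area = 16
  edge (6, 10)→(10, 6): d=(4,-4) inclusive
  edge (10, 6)→(16, 4): d=(6,-2) inclusive
  edge (16, 4)→(6, 10): d=(-10,6) inclusive
    (7,0)@(15, 1): e=[0,-20,36] → .  [on edge]
    (10,0)@(21, 1): e=[24,-8,0] → .  [on edge]
    (6,1)@(13, 3): e=[0,-12,28] → .  [on edge]
    (9,1)@(19, 3): e=[24,0,-8] → .  [on edge]
    (5,2)@(11, 5): e=[0,-4,20] → .  [on edge]
    (6,2)@(13, 5): e=[8,0,8] → X  [on edge]
    (7,2)@(15, 5): e=[16,4,-4] → .
    (3,3)@(7, 7): e=[-8,0,24] → .  [on edge]
    (4,3)@(9, 7): e=[0,4,12] → X  [on edge]
    (5,3)@(11, 7): e=[8,8,0] → X  [on edge]
    (6,3)@(13, 7): e=[16,12,-12] → .
    (0,4)@(1, 9): e=[-24,0,40] → .  [on edge]
    (3,4)@(7, 9): e=[0,12,4] → X  [on edge]
    (2,5)@(5, 11): e=[0,20,-4] → .  [on edge]
  covered (4 px):
    . . . . . . . . . . . .
    . . . . . . . . . . . .
    . . . . . . X . . . . .
    . . . . X X . . . . . .
    . . . X . . . . . . . .
    . . . . . . . . . . . .
T3:
  2·area = 48
  edge (12, 8)→(8, 0): d=(-4,-8) inclusive
  edge (8, 0)→(16, 4): d=(8,4) inclusive
  edge (16, 4)→(12, 8): d=(-4,4) inclusive
    (4,0)@(9, 1): e=[4,4,40] → X
    (5,0)@(11, 1): e=[20,-4,32] → .
    (9,0)@(19, 1): e=[84,-36,0] → .  [on edge]
    (4,1)@(9, 3): e=[-4,20,32] → .
    (5,1)@(11, 3): e=[12,12,24] → X
    (6,1)@(13, 3): e=[28,4,16] → X
    (7,1)@(15, 3): e=[44,-4,8] → .
    (8,1)@(17, 3): e=[60,-12,0] → .  [on edge]
    (5,2)@(11, 5): e=[4,28,16] → X
    (7,2)@(15, 5): e=[36,12,0] → X  [on edge]
    (8,2)@(17, 5): e=[52,4,-8] → .
    (5,3)@(11, 7): e=[-4,44,8] → .
    (6,3)@(13, 7): e=[12,36,0] → X  [on edge]
    (5,4)@(11, 9): e=[-12,60,0] → .  [on edge]
    (4,5)@(9, 11): e=[-36,84,0] → .  [on edge]
  covered (7 px):
    . . . . X . . . . . . .
    . . . . . X X . . . . .
    . . . . . X X X . . . .
    . . . . . . X . . . . .
    . . . . . . . . . . . .
    . . . . . . . . . . . .

Result: [[6,2],[4,3],[5,3],[3,4]]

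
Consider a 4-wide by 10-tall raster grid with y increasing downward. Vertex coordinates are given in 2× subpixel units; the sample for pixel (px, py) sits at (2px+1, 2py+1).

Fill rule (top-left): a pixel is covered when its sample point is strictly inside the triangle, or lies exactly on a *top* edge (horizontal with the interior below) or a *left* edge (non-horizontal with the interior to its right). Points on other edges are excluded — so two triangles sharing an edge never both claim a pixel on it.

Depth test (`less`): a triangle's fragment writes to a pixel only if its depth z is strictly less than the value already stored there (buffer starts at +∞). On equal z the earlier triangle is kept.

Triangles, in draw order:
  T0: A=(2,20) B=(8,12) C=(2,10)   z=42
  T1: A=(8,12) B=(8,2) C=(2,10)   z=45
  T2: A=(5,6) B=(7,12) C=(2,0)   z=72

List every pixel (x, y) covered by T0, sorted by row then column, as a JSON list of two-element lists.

T0:
  2·area = 60  (B↔C swapped to make it positive)
  edge (2, 20)→(2, 10): d=(0,-10) top-left  bias=+0
  edge (2, 10)→(8, 12): d=(6,2) right/bottom  bias=-1
  edge (8, 12)→(2, 20): d=(-6,8) right/bottom  bias=-1
    (1,5)@(3, 11): e=[10,4,46] → █
    (2,5)@(5, 11): e=[30,0,30] → ·  [on edge]
    (1,6)@(3, 13): e=[10,16,34] → █
    (2,6)@(5, 13): e=[30,12,18] → █
    (3,6)@(7, 13): e=[50,8,2] → █
    (1,7)@(3, 15): e=[10,28,22] → █
    (3,7)@(7, 15): e=[50,20,-10] → ·
    (1,8)@(3, 17): e=[10,40,10] → █
    (2,8)@(5, 17): e=[30,36,-6] → ·
    (1,9)@(3, 19): e=[10,52,-2] → ·
  covered (7 px):
    · · · ·
    · · · ·
    · · · ·
    · · · ·
    · · · ·
    · █ · ·
    · █ █ █
    · █ █ ·
    · █ · ·
    · · · ·
T1:
  2·area = 60  (B↔C swapped to make it positive)
  edge (8, 12)→(2, 10): d=(-6,-2) top-left  bias=+0
  edge (2, 10)→(8, 2): d=(6,-8) top-left  bias=+0
  edge (8, 2)→(8, 12): d=(0,10) right/bottom  bias=-1
    (3,2)@(7, 5): e=[40,10,10] → █
    (2,3)@(5, 7): e=[24,6,30] → █
    (1,4)@(3, 9): e=[8,2,50] → █
    (1,5)@(3, 11): e=[-4,14,50] → ·
    (2,5)@(5, 11): e=[0,30,30] → █  [on edge]
    (2,6)@(5, 13): e=[-12,42,30] → ·
    (3,6)@(7, 13): e=[-8,58,10] → ·
  covered (8 px):
    · · · ·
    · · · ·
    · · · █
    · · █ █
    · █ █ █
    · · █ █
    · · · ·
    · · · ·
    · · · ·
    · · · ·
T2:
  2·area = 6
  edge (5, 6)→(7, 12): d=(2,6) right/bottom  bias=-1
  edge (7, 12)→(2, 0): d=(-5,-12) top-left  bias=+0
  edge (2, 0)→(5, 6): d=(3,6) right/bottom  bias=-1
    (2,3)@(5, 7): e=[2,1,3] → █
    (3,3)@(7, 7): e=[-10,25,-9] → ·
    (2,4)@(5, 9): e=[6,-9,9] → ·
  covered (1 px):
    · · · ·
    · · · ·
    · · · ·
    · · █ ·
    · · · ·
    · · · ·
    · · · ·
    · · · ·
    · · · ·
    · · · ·

Final: [[1,5],[1,6],[2,6],[3,6],[1,7],[2,7],[1,8]]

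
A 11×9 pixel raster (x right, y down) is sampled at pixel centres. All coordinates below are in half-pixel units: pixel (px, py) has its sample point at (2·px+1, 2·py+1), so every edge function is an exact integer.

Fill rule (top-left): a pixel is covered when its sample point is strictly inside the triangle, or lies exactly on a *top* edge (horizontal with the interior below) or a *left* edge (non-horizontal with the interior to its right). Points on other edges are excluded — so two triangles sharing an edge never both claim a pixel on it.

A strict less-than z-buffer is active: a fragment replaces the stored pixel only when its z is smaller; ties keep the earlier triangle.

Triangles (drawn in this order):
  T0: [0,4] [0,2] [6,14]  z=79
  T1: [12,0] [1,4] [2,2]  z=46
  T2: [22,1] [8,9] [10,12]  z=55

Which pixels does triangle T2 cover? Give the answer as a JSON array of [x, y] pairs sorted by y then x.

T0:
  2·area = 12
  edge (0, 4)→(0, 2): d=(0,-2) top-left  bias=+0
  edge (0, 2)→(6, 14): d=(6,12) right/bottom  bias=-1
  edge (6, 14)→(0, 4): d=(-6,-10) top-left  bias=+0
    (0,2)@(1, 5): e=[2,6,4] → X
    (1,2)@(3, 5): e=[6,-18,24] → .
    (0,3)@(1, 7): e=[2,18,-8] → .
    (1,4)@(3, 9): e=[6,6,0] → X  [on edge]
    (2,4)@(5, 9): e=[10,-18,20] → .
    (1,5)@(3, 11): e=[6,18,-12] → .
  covered (2 px):
    . . . . . . . . . . .
    . . . . . . . . . . .
    X . . . . . . . . . .
    . . . . . . . . . . .
    . X . . . . . . . . .
    . . . . . . . . . . .
    . . . . . . . . . . .
    . . . . . . . . . . .
    . . . . . . . . . . .
T1:
  2·area = 18
  edge (12, 0)→(1, 4): d=(-11,4) right/bottom  bias=-1
  edge (1, 4)→(2, 2): d=(1,-2) top-left  bias=+0
  edge (2, 2)→(12, 0): d=(10,-2) top-left  bias=+0
    (3,0)@(7, 1): e=[9,9,0] → X  [on edge]
    (4,0)@(9, 1): e=[1,13,4] → X
    (5,0)@(11, 1): e=[-7,17,8] → .
    (1,1)@(3, 3): e=[3,3,12] → X
    (2,1)@(5, 3): e=[-5,7,16] → .
    (3,1)@(7, 3): e=[-13,11,20] → .
    (4,1)@(9, 3): e=[-21,15,24] → .
    (1,2)@(3, 5): e=[-19,5,32] → .
  covered (3 px):
    . . . X X . . . . . .
    . X . . . . . . . . .
    . . . . . . . . . . .
    . . . . . . . . . . .
    . . . . . . . . . . .
    . . . . . . . . . . .
    . . . . . . . . . . .
    . . . . . . . . . . .
    . . . . . . . . . . .
T2:
  2·area = 58  (B↔C swapped to make it positive)
  edge (22, 1)→(10, 12): d=(-12,11) right/bottom  bias=-1
  edge (10, 12)→(8, 9): d=(-2,-3) top-left  bias=+0
  edge (8, 9)→(22, 1): d=(14,-8) top-left  bias=+0
    (9,1)@(19, 3): e=[9,45,4] → X
    (10,1)@(21, 3): e=[-13,51,20] → .
    (7,2)@(15, 5): e=[29,29,0] → X  [on edge]
    (8,2)@(17, 5): e=[7,35,16] → X
    (9,2)@(19, 5): e=[-15,41,32] → .
    (6,3)@(13, 7): e=[27,19,12] → X
    (8,3)@(17, 7): e=[-17,31,44] → .
    (4,4)@(9, 9): e=[47,3,8] → X
    (5,4)@(11, 9): e=[25,9,24] → X
    (7,4)@(15, 9): e=[-19,21,56] → .
    (4,5)@(9, 11): e=[23,-1,36] → .
    (5,5)@(11, 11): e=[1,5,52] → X
    (0,6)@(1, 13): e=[87,-29,0] → .  [on edge]
  covered (9 px):
    . . . . . . . . . . .
    . . . . . . . . . X .
    . . . . . . . X X . .
    . . . . . . X X . . .
    . . . . X X X . . . .
    . . . . . X . . . . .
    . . . . . . . . . . .
    . . . . . . . . . . .
    . . . . . . . . . . .

Answer: [[9,1],[7,2],[8,2],[6,3],[7,3],[4,4],[5,4],[6,4],[5,5]]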